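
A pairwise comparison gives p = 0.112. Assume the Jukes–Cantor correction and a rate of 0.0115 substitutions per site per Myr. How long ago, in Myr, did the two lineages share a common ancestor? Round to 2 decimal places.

5.27

d = −(3/4) ln(1 − 4p/3) = −0.75 ln(1 − 0.149333) = −0.75 ln(0.850667)
  = −0.75 × (-0.161735) = 0.121301 substitutions/site.
Under a molecular clock d = 2μt, so t = d/(2μ) = 0.121301 / (2 × 0.0115) = 5.27 Myr.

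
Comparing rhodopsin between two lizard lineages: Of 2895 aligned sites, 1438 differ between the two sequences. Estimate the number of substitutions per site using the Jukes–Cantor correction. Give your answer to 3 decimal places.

p = 1438/2895 ≈ 0.496718.
d = −(3/4) ln(1 − 4p/3) = −0.75 ln(1 − 0.662291) = −0.75 ln(0.337709)
  = −0.75 × (-1.085571) = 0.814178 substitutions/site.

0.814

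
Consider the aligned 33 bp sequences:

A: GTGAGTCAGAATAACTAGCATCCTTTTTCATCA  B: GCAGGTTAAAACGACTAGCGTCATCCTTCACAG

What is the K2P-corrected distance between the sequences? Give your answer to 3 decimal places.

Of 33 sites, 12 differences are transitions and 2 are transversions, so P = 12/33 ≈ 0.363636 and Q = 2/33 ≈ 0.060606.
Under the Kimura two-parameter model, d = −½ ln(1 − 2P − Q) − ¼ ln(1 − 2Q).
1 − 2P − Q = 0.212122, giving −½ ln(0.212122) = 0.775297.
1 − 2Q = 0.878788, giving −¼ ln(0.878788) = 0.032303.
d = 0.775297 + 0.032303 = 0.807600.

0.808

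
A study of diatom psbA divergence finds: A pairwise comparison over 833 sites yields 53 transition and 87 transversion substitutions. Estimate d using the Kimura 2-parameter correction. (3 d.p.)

0.190

P = 53/833 ≈ 0.063625 and Q = 87/833 ≈ 0.104442.
Under the Kimura two-parameter model, d = −½ ln(1 − 2P − Q) − ¼ ln(1 − 2Q).
1 − 2P − Q = 0.768308, giving −½ ln(0.768308) = 0.131782.
1 − 2Q = 0.791116, giving −¼ ln(0.791116) = 0.058578.
d = 0.131782 + 0.058578 = 0.190360.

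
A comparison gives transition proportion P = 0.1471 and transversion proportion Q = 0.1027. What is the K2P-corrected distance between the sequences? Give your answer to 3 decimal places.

Under the Kimura two-parameter model, d = −½ ln(1 − 2P − Q) − ¼ ln(1 − 2Q).
1 − 2P − Q = 0.6031, giving −½ ln(0.6031) = 0.252836.
1 − 2Q = 0.7946, giving −¼ ln(0.7946) = 0.057479.
d = 0.252836 + 0.057479 = 0.310315.

0.310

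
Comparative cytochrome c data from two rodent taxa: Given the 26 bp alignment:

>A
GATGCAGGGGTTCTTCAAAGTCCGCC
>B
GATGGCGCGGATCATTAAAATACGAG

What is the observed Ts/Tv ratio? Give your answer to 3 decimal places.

0.250

Transitions are A↔G and C↔T; transversions are all other mismatches.
Transitions: 2. Transversions: 8.
R = 2/8 = 0.250.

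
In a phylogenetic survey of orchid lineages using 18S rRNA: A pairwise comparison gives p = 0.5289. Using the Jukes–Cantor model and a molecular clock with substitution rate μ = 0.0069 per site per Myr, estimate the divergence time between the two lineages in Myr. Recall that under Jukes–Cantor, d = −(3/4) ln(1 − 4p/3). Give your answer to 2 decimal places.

d = −(3/4) ln(1 − 4p/3) = −0.75 ln(1 − 0.7052) = −0.75 ln(0.2948)
  = −0.75 × (-1.221458) = 0.916094 substitutions/site.
Under a molecular clock d = 2μt, so t = d/(2μ) = 0.916094 / (2 × 0.0069) = 66.38 Myr.

66.38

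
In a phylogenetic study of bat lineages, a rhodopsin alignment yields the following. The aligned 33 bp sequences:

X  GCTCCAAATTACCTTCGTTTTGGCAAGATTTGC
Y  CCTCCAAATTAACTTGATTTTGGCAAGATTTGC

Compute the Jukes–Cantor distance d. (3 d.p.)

0.132

The sequences differ at 4 of 33 sites (1, 12, 16, 17), so p = 4/33 ≈ 0.121212.
d = −(3/4) ln(1 − 4p/3) = −0.75 ln(1 − 0.161616) = −0.75 ln(0.838384)
  = −0.75 × (-0.176279) = 0.132209 substitutions/site.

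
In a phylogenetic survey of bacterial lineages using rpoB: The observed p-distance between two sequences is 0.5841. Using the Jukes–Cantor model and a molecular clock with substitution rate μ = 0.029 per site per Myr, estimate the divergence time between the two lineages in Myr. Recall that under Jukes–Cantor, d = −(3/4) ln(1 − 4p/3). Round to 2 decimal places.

d = −(3/4) ln(1 − 4p/3) = −0.75 ln(1 − 0.7788) = −0.75 ln(0.2212)
  = −0.75 × (-1.508688) = 1.131516 substitutions/site.
Under a molecular clock d = 2μt, so t = d/(2μ) = 1.131516 / (2 × 0.029) = 19.51 Myr.

19.51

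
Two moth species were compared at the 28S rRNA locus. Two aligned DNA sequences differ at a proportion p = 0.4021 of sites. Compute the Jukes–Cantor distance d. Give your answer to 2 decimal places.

d = −(3/4) ln(1 − 4p/3) = −0.75 ln(1 − 0.536133) = −0.75 ln(0.463867)
  = −0.75 × (-0.768157) = 0.576118 substitutions/site.

0.58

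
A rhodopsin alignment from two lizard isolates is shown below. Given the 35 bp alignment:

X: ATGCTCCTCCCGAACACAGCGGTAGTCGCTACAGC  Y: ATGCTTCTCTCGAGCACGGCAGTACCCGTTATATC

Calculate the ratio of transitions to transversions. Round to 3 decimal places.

4.000

Transitions are A↔G and C↔T; transversions are all other mismatches.
Transitions: 8. Transversions: 2.
R = 8/2 = 4.000.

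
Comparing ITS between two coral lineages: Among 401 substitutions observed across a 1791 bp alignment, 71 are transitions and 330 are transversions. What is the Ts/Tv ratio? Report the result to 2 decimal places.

R = 71/330 = 0.215151… ≈ 0.22 (to 2 d.p.).

0.22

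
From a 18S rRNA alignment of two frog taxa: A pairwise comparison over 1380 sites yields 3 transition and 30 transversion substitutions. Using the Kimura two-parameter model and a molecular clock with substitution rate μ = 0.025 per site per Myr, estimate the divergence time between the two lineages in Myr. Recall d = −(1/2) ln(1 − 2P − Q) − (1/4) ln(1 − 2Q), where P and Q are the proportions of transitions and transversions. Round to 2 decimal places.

0.49

P = 3/1380 ≈ 0.002174 and Q = 30/1380 ≈ 0.021739.
Under the Kimura two-parameter model, d = −½ ln(1 − 2P − Q) − ¼ ln(1 − 2Q).
1 − 2P − Q = 0.973913, giving −½ ln(0.973913) = 0.013217.
1 − 2Q = 0.956522, giving −¼ ln(0.956522) = 0.011113.
d = 0.013217 + 0.011113 = 0.024330.
Under a molecular clock d = 2μt, so t = d/(2μ) = 0.024330 / (2 × 0.025) = 0.49 Myr.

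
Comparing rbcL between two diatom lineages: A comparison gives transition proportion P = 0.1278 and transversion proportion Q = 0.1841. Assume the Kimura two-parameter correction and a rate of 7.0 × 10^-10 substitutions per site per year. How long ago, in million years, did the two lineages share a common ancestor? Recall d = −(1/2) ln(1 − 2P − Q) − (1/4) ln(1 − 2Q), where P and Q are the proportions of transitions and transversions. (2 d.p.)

Under the Kimura two-parameter model, d = −½ ln(1 − 2P − Q) − ¼ ln(1 − 2Q).
1 − 2P − Q = 0.5603, giving −½ ln(0.5603) = 0.289641.
1 − 2Q = 0.6318, giving −¼ ln(0.6318) = 0.114796.
d = 0.289641 + 0.114796 = 0.404437.
Under a molecular clock d = 2μt, so t = d/(2μ) = 0.404437 / (2 × 7.0 × 10^-10) = 288.88 million years.

288.88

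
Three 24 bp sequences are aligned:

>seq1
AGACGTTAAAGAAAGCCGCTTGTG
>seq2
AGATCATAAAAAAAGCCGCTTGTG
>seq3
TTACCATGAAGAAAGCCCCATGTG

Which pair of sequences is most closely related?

seq1–seq2: 4/24 differ, p = 0.167, d = 0.188.
seq1–seq3: 7/24 differ, p = 0.292, d = 0.369.
seq2–seq3: 7/24 differ, p = 0.292, d = 0.369.
The smallest distance is between seq1 and seq2.

seq1 and seq2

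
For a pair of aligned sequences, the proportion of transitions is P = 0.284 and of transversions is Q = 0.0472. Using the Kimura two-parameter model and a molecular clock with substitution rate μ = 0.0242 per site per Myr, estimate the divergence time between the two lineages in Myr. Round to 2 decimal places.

10.38

Under the Kimura two-parameter model, d = −½ ln(1 − 2P − Q) − ¼ ln(1 − 2Q).
1 − 2P − Q = 0.3848, giving −½ ln(0.3848) = 0.477516.
1 − 2Q = 0.9056, giving −¼ ln(0.9056) = 0.024789.
d = 0.477516 + 0.024789 = 0.502305.
Under a molecular clock d = 2μt, so t = d/(2μ) = 0.502305 / (2 × 0.0242) = 10.38 Myr.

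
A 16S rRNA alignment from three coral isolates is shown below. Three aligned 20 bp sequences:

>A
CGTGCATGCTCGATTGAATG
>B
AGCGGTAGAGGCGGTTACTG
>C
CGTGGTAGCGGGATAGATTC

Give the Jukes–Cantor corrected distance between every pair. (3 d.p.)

d(A,B) = 1.511, d(A,C) = 0.572, d(B,C) = 0.824

A–B: 13/20 sites differ → p = 0.65, d = −0.75 ln(1 − 0.866667) = 1.511179 ≈ 1.511.
A–C: 8/20 sites differ → p = 0.4, d = −0.75 ln(1 − 0.533333) = 0.571605 ≈ 0.572.
B–C: 10/20 sites differ → p = 0.5, d = −0.75 ln(1 − 0.666667) = 0.823960 ≈ 0.824.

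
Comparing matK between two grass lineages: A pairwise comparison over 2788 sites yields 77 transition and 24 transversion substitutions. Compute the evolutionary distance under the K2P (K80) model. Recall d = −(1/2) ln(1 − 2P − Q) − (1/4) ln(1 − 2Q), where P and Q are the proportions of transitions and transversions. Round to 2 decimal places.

0.04

P = 77/2788 ≈ 0.027618 and Q = 24/2788 ≈ 0.008608.
Under the Kimura two-parameter model, d = −½ ln(1 − 2P − Q) − ¼ ln(1 − 2Q).
1 − 2P − Q = 0.936156, giving −½ ln(0.936156) = 0.032987.
1 − 2Q = 0.982784, giving −¼ ln(0.982784) = 0.004341.
d = 0.032987 + 0.004341 = 0.037328.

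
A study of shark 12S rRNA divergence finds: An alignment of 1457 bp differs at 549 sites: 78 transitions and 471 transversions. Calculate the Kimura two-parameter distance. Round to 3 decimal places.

P = 78/1457 ≈ 0.053535 and Q = 471/1457 ≈ 0.323267.
Under the Kimura two-parameter model, d = −½ ln(1 − 2P − Q) − ¼ ln(1 − 2Q).
1 − 2P − Q = 0.569663, giving −½ ln(0.569663) = 0.281355.
1 − 2Q = 0.353466, giving −¼ ln(0.353466) = 0.259992.
d = 0.281355 + 0.259992 = 0.541347.

0.541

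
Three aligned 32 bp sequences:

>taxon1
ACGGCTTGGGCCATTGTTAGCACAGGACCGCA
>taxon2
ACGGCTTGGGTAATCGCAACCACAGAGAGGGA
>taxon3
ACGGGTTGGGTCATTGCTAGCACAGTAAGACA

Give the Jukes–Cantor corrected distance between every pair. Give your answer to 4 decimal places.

taxon1–taxon2: 11/32 sites differ → p = 0.34375, d = −0.75 ln(1 − 0.458333) = 0.459828 ≈ 0.4598.
taxon1–taxon3: 7/32 sites differ → p = 0.21875, d = −0.75 ln(1 − 0.291667) = 0.258631 ≈ 0.2586.
taxon2–taxon3: 9/32 sites differ → p = 0.28125, d = −0.75 ln(1 − 0.375) = 0.352503 ≈ 0.3525.

d(taxon1,taxon2) = 0.4598, d(taxon1,taxon3) = 0.2586, d(taxon2,taxon3) = 0.3525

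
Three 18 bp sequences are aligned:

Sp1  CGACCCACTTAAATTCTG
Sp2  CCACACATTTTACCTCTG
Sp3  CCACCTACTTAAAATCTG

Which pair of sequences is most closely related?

Sp1 and Sp3

Sp1–Sp2: 6/18 differ, p = 0.333, d = 0.441.
Sp1–Sp3: 3/18 differ, p = 0.167, d = 0.188.
Sp2–Sp3: 6/18 differ, p = 0.333, d = 0.441.
The smallest distance is between Sp1 and Sp3.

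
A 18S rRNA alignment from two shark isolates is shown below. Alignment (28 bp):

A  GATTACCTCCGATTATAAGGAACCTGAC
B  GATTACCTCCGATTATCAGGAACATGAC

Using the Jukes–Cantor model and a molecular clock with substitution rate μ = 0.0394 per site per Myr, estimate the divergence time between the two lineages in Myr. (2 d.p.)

0.95

The sequences differ at 2 of 28 sites (17, 24), so p = 2/28 ≈ 0.071429.
d = −(3/4) ln(1 − 4p/3) = −0.75 ln(1 − 0.095239) = −0.75 ln(0.904761)
  = −0.75 × (-0.100084) = 0.075063 substitutions/site.
Under a molecular clock d = 2μt, so t = d/(2μ) = 0.075063 / (2 × 0.0394) = 0.95 Myr.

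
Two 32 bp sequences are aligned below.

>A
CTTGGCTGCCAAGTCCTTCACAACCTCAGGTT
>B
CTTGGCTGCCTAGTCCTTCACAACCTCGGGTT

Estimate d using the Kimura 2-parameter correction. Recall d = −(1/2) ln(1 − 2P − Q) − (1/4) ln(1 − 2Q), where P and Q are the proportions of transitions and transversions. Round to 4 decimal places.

Of 32 sites, 1 differences are transitions and 1 are transversions, so P = 1/32 = 0.03125 and Q = 1/32 = 0.03125.
Under the Kimura two-parameter model, d = −½ ln(1 − 2P − Q) − ¼ ln(1 − 2Q).
1 − 2P − Q = 0.90625, giving −½ ln(0.90625) = 0.049220.
1 − 2Q = 0.9375, giving −¼ ln(0.9375) = 0.016135.
d = 0.049220 + 0.016135 = 0.065355.

0.0654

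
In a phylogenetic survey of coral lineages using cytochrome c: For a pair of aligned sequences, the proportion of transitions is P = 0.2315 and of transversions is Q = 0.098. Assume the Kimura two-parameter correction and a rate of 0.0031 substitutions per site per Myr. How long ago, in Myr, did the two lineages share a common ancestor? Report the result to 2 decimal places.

75.19

Under the Kimura two-parameter model, d = −½ ln(1 − 2P − Q) − ¼ ln(1 − 2Q).
1 − 2P − Q = 0.439, giving −½ ln(0.439) = 0.411628.
1 − 2Q = 0.804, giving −¼ ln(0.804) = 0.054539.
d = 0.411628 + 0.054539 = 0.466167.
Under a molecular clock d = 2μt, so t = d/(2μ) = 0.466167 / (2 × 0.0031) = 75.19 Myr.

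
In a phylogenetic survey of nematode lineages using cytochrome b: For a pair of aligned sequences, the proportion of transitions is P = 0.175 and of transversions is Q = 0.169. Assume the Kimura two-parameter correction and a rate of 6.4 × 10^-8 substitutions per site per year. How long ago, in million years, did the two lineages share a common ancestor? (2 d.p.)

Under the Kimura two-parameter model, d = −½ ln(1 − 2P − Q) − ¼ ln(1 − 2Q).
1 − 2P − Q = 0.481, giving −½ ln(0.481) = 0.365944.
1 − 2Q = 0.662, giving −¼ ln(0.662) = 0.103122.
d = 0.365944 + 0.103122 = 0.469066.
Under a molecular clock d = 2μt, so t = d/(2μ) = 0.469066 / (2 × 6.4 × 10^-8) = 3.66 million years.

3.66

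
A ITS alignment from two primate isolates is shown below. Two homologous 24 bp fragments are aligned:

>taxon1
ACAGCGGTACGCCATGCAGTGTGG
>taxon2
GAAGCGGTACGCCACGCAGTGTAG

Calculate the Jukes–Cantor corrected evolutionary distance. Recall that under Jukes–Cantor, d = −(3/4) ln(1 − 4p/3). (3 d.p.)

0.188

The sequences differ at 4 of 24 sites (1, 2, 15, 23), so p = 4/24 ≈ 0.166667.
d = −(3/4) ln(1 − 4p/3) = −0.75 ln(1 − 0.222223) = −0.75 ln(0.777777)
  = −0.75 × (-0.251315) = 0.188486 substitutions/site.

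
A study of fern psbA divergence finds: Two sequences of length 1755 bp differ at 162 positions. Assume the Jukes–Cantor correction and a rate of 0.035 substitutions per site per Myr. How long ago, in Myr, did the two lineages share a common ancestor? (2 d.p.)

p = 162/1755 ≈ 0.092308.
d = −(3/4) ln(1 − 4p/3) = −0.75 ln(1 − 0.123077) = −0.75 ln(0.876923)
  = −0.75 × (-0.131336) = 0.098502 substitutions/site.
Under a molecular clock d = 2μt, so t = d/(2μ) = 0.098502 / (2 × 0.035) = 1.41 Myr.

1.41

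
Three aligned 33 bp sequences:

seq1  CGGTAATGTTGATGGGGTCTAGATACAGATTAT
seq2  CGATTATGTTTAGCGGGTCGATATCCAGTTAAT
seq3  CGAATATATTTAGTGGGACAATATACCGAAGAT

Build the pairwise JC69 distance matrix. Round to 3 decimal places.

seq1–seq2: 10/33 sites differ → p ≈ 0.30303, d = −0.75 ln(1 − 0.40404) = 0.388186 ≈ 0.388.
seq1–seq3: 13/33 sites differ → p ≈ 0.393939, d = −0.75 ln(1 − 0.525252) = 0.558728 ≈ 0.559.
seq2–seq3: 10/33 sites differ → p ≈ 0.30303, d = −0.75 ln(1 − 0.40404) = 0.388186 ≈ 0.388.

d(seq1,seq2) = 0.388, d(seq1,seq3) = 0.559, d(seq2,seq3) = 0.388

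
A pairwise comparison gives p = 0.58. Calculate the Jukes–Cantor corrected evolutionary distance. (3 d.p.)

1.113

d = −(3/4) ln(1 − 4p/3) = −0.75 ln(1 − 0.773333) = −0.75 ln(0.226667)
  = −0.75 × (-1.484273) = 1.113205 substitutions/site.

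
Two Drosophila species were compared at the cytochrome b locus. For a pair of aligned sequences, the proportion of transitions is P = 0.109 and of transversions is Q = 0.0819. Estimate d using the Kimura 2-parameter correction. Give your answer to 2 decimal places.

0.22

Under the Kimura two-parameter model, d = −½ ln(1 − 2P − Q) − ¼ ln(1 − 2Q).
1 − 2P − Q = 0.7001, giving −½ ln(0.7001) = 0.178266.
1 − 2Q = 0.8362, giving −¼ ln(0.8362) = 0.044722.
d = 0.178266 + 0.044722 = 0.222988.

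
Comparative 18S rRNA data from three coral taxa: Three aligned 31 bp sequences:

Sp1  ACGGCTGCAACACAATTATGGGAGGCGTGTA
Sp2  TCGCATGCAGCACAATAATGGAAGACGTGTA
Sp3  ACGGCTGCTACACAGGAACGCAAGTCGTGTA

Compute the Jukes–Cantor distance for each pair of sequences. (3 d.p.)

d(Sp1,Sp2) = 0.269, d(Sp1,Sp3) = 0.316, d(Sp2,Sp3) = 0.422

Sp1–Sp2: 7/31 sites differ → p ≈ 0.225806, d = −0.75 ln(1 − 0.301075) = 0.268659 ≈ 0.269.
Sp1–Sp3: 8/31 sites differ → p ≈ 0.258065, d = −0.75 ln(1 − 0.344087) = 0.316295 ≈ 0.316.
Sp2–Sp3: 10/31 sites differ → p ≈ 0.322581, d = −0.75 ln(1 − 0.430108) = 0.421731 ≈ 0.422.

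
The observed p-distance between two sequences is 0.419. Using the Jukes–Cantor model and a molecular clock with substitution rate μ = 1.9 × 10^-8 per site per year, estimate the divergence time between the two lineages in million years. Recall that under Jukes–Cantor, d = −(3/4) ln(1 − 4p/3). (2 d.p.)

d = −(3/4) ln(1 − 4p/3) = −0.75 ln(1 − 0.558667) = −0.75 ln(0.441333)
  = −0.75 × (-0.817956) = 0.613467 substitutions/site.
Under a molecular clock d = 2μt, so t = d/(2μ) = 0.613467 / (2 × 1.9 × 10^-8) = 16.14 million years.

16.14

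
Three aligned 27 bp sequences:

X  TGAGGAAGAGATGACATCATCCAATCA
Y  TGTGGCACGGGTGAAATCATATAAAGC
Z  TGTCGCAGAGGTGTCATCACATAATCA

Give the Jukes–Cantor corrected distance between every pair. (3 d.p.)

X–Y: 11/27 sites differ → p ≈ 0.407407, d = −0.75 ln(1 − 0.543209) = 0.587647 ≈ 0.588.
X–Z: 8/27 sites differ → p ≈ 0.296296, d = −0.75 ln(1 − 0.395061) = 0.376971 ≈ 0.377.
Y–Z: 9/27 sites differ → p ≈ 0.333333, d = −0.75 ln(1 − 0.444444) = 0.440839 ≈ 0.441.

d(X,Y) = 0.588, d(X,Z) = 0.377, d(Y,Z) = 0.441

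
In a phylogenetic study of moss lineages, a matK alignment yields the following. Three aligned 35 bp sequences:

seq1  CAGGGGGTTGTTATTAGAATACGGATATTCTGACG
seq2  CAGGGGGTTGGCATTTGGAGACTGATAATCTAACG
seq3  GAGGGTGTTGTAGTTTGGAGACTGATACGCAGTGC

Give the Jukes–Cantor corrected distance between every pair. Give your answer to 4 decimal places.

seq1–seq2: 8/35 sites differ → p ≈ 0.228571, d = −0.75 ln(1 − 0.304761) = 0.272625 ≈ 0.2726.
seq1–seq3: 14/35 sites differ → p = 0.4, d = −0.75 ln(1 − 0.533333) = 0.571605 ≈ 0.5716.
seq2–seq3: 12/35 sites differ → p ≈ 0.342857, d = −0.75 ln(1 − 0.457143) = 0.458182 ≈ 0.4582.

d(seq1,seq2) = 0.2726, d(seq1,seq3) = 0.5716, d(seq2,seq3) = 0.4582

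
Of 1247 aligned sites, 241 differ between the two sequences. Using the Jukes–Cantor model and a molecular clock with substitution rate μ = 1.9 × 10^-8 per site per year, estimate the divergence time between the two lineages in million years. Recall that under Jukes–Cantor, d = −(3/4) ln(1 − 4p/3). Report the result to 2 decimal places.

p = 241/1247 ≈ 0.193264.
d = −(3/4) ln(1 − 4p/3) = −0.75 ln(1 − 0.257685) = −0.75 ln(0.742315)
  = −0.75 × (-0.297982) = 0.223487 substitutions/site.
Under a molecular clock d = 2μt, so t = d/(2μ) = 0.223487 / (2 × 1.9 × 10^-8) = 5.88 million years.

5.88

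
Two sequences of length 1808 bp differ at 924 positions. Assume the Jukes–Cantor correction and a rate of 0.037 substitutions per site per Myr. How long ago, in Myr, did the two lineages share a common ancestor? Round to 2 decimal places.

p = 924/1808 ≈ 0.511062.
d = −(3/4) ln(1 − 4p/3) = −0.75 ln(1 − 0.681416) = −0.75 ln(0.318584)
  = −0.75 × (-1.143869) = 0.857902 substitutions/site.
Under a molecular clock d = 2μt, so t = d/(2μ) = 0.857902 / (2 × 0.037) = 11.59 Myr.

11.59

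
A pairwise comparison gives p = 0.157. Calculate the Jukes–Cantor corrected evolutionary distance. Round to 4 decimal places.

d = −(3/4) ln(1 − 4p/3) = −0.75 ln(1 − 0.209333) = −0.75 ln(0.790667)
  = −0.75 × (-0.234878) = 0.176159 substitutions/site.

0.1762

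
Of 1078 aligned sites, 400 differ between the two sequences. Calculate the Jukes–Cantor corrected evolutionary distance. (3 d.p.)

p = 400/1078 ≈ 0.371058.
d = −(3/4) ln(1 − 4p/3) = −0.75 ln(1 − 0.494744) = −0.75 ln(0.505256)
  = −0.75 × (-0.682690) = 0.512018 substitutions/site.

0.512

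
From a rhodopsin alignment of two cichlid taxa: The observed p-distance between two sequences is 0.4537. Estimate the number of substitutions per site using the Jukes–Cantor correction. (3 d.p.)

d = −(3/4) ln(1 − 4p/3) = −0.75 ln(1 − 0.604933) = −0.75 ln(0.395067)
  = −0.75 × (-0.928700) = 0.696525 substitutions/site.

0.697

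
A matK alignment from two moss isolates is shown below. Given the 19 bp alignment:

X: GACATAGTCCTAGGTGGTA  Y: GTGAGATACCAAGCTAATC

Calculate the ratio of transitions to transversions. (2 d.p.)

0.25

Transitions are A↔G and C↔T; transversions are all other mismatches.
Transitions: 2. Transversions: 8.
R = 2/8 = 0.25.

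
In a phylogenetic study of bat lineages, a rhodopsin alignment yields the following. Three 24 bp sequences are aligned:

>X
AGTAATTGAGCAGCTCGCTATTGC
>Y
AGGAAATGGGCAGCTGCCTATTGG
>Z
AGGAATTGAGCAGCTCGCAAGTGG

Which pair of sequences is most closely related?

X and Z

X–Y: 6/24 differ, p = 0.250, d = 0.304.
X–Z: 4/24 differ, p = 0.167, d = 0.188.
Y–Z: 6/24 differ, p = 0.250, d = 0.304.
The smallest distance is between X and Z.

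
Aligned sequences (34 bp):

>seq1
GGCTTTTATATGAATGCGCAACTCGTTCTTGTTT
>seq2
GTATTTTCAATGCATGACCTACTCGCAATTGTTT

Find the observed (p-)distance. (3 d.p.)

The sequences differ at 11 of 34 positions.
p = 11/34 = 0.323529… ≈ 0.324 (to 3 d.p.).

0.324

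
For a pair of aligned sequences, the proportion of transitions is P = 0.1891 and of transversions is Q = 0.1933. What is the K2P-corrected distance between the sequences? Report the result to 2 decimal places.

0.55

Under the Kimura two-parameter model, d = −½ ln(1 − 2P − Q) − ¼ ln(1 − 2Q).
1 − 2P − Q = 0.4285, giving −½ ln(0.4285) = 0.423732.
1 − 2Q = 0.6134, giving −¼ ln(0.6134) = 0.122185.
d = 0.423732 + 0.122185 = 0.545917.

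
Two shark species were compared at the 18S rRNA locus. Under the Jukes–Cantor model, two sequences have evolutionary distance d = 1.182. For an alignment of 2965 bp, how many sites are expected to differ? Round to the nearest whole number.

1764

Invert JC69: p = (3/4)(1 − e^(−4d/3)) = 0.75 × (1 − e^(-1.576)) = 0.75 × (1 − 0.206801) = 0.594899.
Expected differing sites = pL ≈ 0.594899 × 2965 = 1763.875535 ≈ 1764.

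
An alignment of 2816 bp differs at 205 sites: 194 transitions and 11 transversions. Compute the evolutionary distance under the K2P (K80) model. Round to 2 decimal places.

0.08

P = 194/2816 ≈ 0.068892 and Q = 11/2816 ≈ 0.003906.
Under the Kimura two-parameter model, d = −½ ln(1 − 2P − Q) − ¼ ln(1 − 2Q).
1 − 2P − Q = 0.85831, giving −½ ln(0.85831) = 0.076395.
1 − 2Q = 0.992188, giving −¼ ln(0.992188) = 0.001961.
d = 0.076395 + 0.001961 = 0.078356.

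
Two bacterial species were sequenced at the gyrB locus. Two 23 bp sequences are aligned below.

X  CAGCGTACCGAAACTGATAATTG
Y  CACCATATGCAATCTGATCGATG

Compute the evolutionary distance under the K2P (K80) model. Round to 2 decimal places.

0.55

Of 23 sites, 3 differences are transitions and 6 are transversions, so P = 3/23 ≈ 0.130435 and Q = 6/23 ≈ 0.26087.
Under the Kimura two-parameter model, d = −½ ln(1 − 2P − Q) − ¼ ln(1 − 2Q).
1 − 2P − Q = 0.47826, giving −½ ln(0.47826) = 0.368800.
1 − 2Q = 0.47826, giving −¼ ln(0.47826) = 0.184400.
d = 0.368800 + 0.184400 = 0.553200.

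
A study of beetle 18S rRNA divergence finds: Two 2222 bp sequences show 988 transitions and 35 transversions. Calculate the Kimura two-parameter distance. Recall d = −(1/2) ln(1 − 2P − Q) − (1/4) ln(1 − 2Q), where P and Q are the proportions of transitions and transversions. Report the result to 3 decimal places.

1.185

P = 988/2222 ≈ 0.444644 and Q = 35/2222 ≈ 0.015752.
Under the Kimura two-parameter model, d = −½ ln(1 − 2P − Q) − ¼ ln(1 − 2Q).
1 − 2P − Q = 0.09496, giving −½ ln(0.09496) = 1.177150.
1 − 2Q = 0.968496, giving −¼ ln(0.968496) = 0.008003.
d = 1.177150 + 0.008003 = 1.185153.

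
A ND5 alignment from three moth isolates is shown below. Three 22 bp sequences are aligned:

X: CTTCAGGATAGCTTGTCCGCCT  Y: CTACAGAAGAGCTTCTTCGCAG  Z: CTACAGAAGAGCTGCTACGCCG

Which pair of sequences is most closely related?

Y and Z

X–Y: 7/22 differ, p = 0.318, d = 0.414.
X–Z: 7/22 differ, p = 0.318, d = 0.414.
Y–Z: 3/22 differ, p = 0.136, d = 0.151.
The smallest distance is between Y and Z.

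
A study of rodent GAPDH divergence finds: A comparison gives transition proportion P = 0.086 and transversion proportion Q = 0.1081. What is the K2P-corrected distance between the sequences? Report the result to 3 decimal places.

0.225

Under the Kimura two-parameter model, d = −½ ln(1 − 2P − Q) − ¼ ln(1 − 2Q).
1 − 2P − Q = 0.7199, giving −½ ln(0.7199) = 0.164321.
1 − 2Q = 0.7838, giving −¼ ln(0.7838) = 0.060900.
d = 0.164321 + 0.060900 = 0.225221.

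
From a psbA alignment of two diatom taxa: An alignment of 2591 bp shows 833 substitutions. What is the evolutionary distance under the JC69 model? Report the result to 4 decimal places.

p = 833/2591 ≈ 0.321497.
d = −(3/4) ln(1 − 4p/3) = −0.75 ln(1 − 0.428663) = −0.75 ln(0.571337)
  = −0.75 × (-0.559776) = 0.419832 substitutions/site.

0.4198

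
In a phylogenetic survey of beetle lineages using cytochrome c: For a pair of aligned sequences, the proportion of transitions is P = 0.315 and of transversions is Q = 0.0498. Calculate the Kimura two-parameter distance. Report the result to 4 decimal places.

Under the Kimura two-parameter model, d = −½ ln(1 − 2P − Q) − ¼ ln(1 − 2Q).
1 − 2P − Q = 0.3202, giving −½ ln(0.3202) = 0.569405.
1 − 2Q = 0.9004, giving −¼ ln(0.9004) = 0.026229.
d = 0.569405 + 0.026229 = 0.595634.

0.5956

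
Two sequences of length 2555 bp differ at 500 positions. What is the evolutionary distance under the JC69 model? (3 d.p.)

p = 500/2555 ≈ 0.195695.
d = −(3/4) ln(1 − 4p/3) = −0.75 ln(1 − 0.260927) = −0.75 ln(0.739073)
  = −0.75 × (-0.302359) = 0.226769 substitutions/site.

0.227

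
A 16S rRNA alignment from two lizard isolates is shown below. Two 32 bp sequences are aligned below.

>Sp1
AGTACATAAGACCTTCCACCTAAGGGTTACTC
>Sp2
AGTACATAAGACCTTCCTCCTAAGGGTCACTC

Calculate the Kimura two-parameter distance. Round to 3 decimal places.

Of 32 sites, 1 differences are transitions and 1 are transversions, so P = 1/32 = 0.03125 and Q = 1/32 = 0.03125.
Under the Kimura two-parameter model, d = −½ ln(1 − 2P − Q) − ¼ ln(1 − 2Q).
1 − 2P − Q = 0.90625, giving −½ ln(0.90625) = 0.049220.
1 − 2Q = 0.9375, giving −¼ ln(0.9375) = 0.016135.
d = 0.049220 + 0.016135 = 0.065355.

0.065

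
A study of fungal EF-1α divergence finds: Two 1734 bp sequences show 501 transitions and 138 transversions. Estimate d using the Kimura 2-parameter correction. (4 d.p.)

P = 501/1734 ≈ 0.288927 and Q = 138/1734 ≈ 0.079585.
Under the Kimura two-parameter model, d = −½ ln(1 − 2P − Q) − ¼ ln(1 − 2Q).
1 − 2P − Q = 0.342561, giving −½ ln(0.342561) = 0.535653.
1 − 2Q = 0.84083, giving −¼ ln(0.84083) = 0.043341.
d = 0.535653 + 0.043341 = 0.578994.

0.5790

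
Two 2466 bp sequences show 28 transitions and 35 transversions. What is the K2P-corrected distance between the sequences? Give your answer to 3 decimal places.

0.026

P = 28/2466 ≈ 0.011354 and Q = 35/2466 ≈ 0.014193.
Under the Kimura two-parameter model, d = −½ ln(1 − 2P − Q) − ¼ ln(1 − 2Q).
1 − 2P − Q = 0.963099, giving −½ ln(0.963099) = 0.018800.
1 − 2Q = 0.971614, giving −¼ ln(0.971614) = 0.007199.
d = 0.018800 + 0.007199 = 0.025999.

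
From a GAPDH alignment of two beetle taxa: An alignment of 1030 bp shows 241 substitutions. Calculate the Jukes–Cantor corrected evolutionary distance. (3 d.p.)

0.280

p = 241/1030 ≈ 0.233981.
d = −(3/4) ln(1 − 4p/3) = −0.75 ln(1 − 0.311975) = −0.75 ln(0.688025)
  = −0.75 × (-0.373930) = 0.280448 substitutions/site.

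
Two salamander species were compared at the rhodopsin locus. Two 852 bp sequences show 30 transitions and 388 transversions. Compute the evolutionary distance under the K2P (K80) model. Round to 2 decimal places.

0.98

P = 30/852 ≈ 0.035211 and Q = 388/852 ≈ 0.455399.
Under the Kimura two-parameter model, d = −½ ln(1 − 2P − Q) − ¼ ln(1 − 2Q).
1 − 2P − Q = 0.474179, giving −½ ln(0.474179) = 0.373085.
1 − 2Q = 0.089202, giving −¼ ln(0.089202) = 0.604213.
d = 0.373085 + 0.604213 = 0.977298.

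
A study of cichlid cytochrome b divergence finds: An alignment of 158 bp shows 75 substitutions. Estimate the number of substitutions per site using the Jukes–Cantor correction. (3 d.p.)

p = 75/158 ≈ 0.474684.
d = −(3/4) ln(1 − 4p/3) = −0.75 ln(1 − 0.632912) = −0.75 ln(0.367088)
  = −0.75 × (-1.002154) = 0.751616 substitutions/site.

0.752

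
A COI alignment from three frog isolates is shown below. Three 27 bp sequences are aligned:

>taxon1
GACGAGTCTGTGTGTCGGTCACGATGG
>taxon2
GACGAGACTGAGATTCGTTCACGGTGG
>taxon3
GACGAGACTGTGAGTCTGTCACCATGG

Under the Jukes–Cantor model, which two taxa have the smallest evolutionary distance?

taxon1 and taxon3

taxon1–taxon2: 6/27 differ, p = 0.222, d = 0.264.
taxon1–taxon3: 4/27 differ, p = 0.148, d = 0.165.
taxon2–taxon3: 6/27 differ, p = 0.222, d = 0.264.
The smallest distance is between taxon1 and taxon3.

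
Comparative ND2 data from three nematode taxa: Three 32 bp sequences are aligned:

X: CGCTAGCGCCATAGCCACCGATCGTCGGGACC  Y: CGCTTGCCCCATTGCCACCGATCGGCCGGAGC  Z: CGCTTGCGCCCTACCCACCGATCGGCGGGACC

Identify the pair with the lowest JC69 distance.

X–Y: 6/32 differ, p = 0.188, d = 0.216.
X–Z: 4/32 differ, p = 0.125, d = 0.137.
Y–Z: 6/32 differ, p = 0.188, d = 0.216.
The smallest distance is between X and Z.

X and Z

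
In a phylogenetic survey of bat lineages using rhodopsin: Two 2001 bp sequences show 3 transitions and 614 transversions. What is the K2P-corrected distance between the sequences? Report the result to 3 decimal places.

P = 3/2001 ≈ 0.001499 and Q = 614/2001 ≈ 0.306847.
Under the Kimura two-parameter model, d = −½ ln(1 − 2P − Q) − ¼ ln(1 − 2Q).
1 − 2P − Q = 0.690155, giving −½ ln(0.690155) = 0.185420.
1 − 2Q = 0.386306, giving −¼ ln(0.386306) = 0.237781.
d = 0.185420 + 0.237781 = 0.423201.

0.423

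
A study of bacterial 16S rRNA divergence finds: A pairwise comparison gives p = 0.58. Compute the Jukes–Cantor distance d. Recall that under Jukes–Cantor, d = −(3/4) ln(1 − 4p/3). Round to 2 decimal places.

1.11

d = −(3/4) ln(1 − 4p/3) = −0.75 ln(1 − 0.773333) = −0.75 ln(0.226667)
  = −0.75 × (-1.484273) = 1.113205 substitutions/site.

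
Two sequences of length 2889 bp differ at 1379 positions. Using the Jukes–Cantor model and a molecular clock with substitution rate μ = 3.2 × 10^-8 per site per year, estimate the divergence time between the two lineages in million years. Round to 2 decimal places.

p = 1379/2889 ≈ 0.477328.
d = −(3/4) ln(1 − 4p/3) = −0.75 ln(1 − 0.636437) = −0.75 ln(0.363563)
  = −0.75 × (-1.011803) = 0.758852 substitutions/site.
Under a molecular clock d = 2μt, so t = d/(2μ) = 0.758852 / (2 × 3.2 × 10^-8) = 11.86 million years.

11.86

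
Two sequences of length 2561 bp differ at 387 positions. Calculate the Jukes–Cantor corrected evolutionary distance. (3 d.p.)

0.169

p = 387/2561 ≈ 0.151113.
d = −(3/4) ln(1 − 4p/3) = −0.75 ln(1 − 0.201484) = −0.75 ln(0.798516)
  = −0.75 × (-0.225000) = 0.168750 substitutions/site.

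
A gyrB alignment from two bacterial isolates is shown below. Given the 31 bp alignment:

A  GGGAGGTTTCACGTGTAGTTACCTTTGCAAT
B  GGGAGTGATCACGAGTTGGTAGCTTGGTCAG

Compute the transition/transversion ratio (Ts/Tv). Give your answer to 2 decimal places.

0.10

Transitions are A↔G and C↔T; transversions are all other mismatches.
Transitions: 1. Transversions: 10.
R = 1/10 = 0.10.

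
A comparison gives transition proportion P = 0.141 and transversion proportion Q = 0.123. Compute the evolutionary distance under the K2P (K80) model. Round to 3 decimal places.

Under the Kimura two-parameter model, d = −½ ln(1 − 2P − Q) − ¼ ln(1 − 2Q).
1 − 2P − Q = 0.595, giving −½ ln(0.595) = 0.259597.
1 − 2Q = 0.754, giving −¼ ln(0.754) = 0.070591.
d = 0.259597 + 0.070591 = 0.330188.

0.330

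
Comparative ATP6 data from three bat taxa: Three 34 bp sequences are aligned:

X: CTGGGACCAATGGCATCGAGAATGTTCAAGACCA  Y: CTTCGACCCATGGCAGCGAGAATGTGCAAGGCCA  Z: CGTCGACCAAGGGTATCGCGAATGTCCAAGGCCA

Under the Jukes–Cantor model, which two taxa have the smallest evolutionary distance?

X and Y

X–Y: 6/34 differ, p = 0.176, d = 0.201.
X–Z: 8/34 differ, p = 0.235, d = 0.282.
Y–Z: 7/34 differ, p = 0.206, d = 0.241.
The smallest distance is between X and Y.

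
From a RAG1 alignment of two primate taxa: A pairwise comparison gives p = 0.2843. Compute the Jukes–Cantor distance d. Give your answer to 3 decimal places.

0.357

d = −(3/4) ln(1 − 4p/3) = −0.75 ln(1 − 0.379067) = −0.75 ln(0.620933)
  = −0.75 × (-0.476532) = 0.357399 substitutions/site.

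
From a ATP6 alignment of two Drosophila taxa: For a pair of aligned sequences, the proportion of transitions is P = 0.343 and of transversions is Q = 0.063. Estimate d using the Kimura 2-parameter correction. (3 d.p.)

Under the Kimura two-parameter model, d = −½ ln(1 − 2P − Q) − ¼ ln(1 − 2Q).
1 − 2P − Q = 0.251, giving −½ ln(0.251) = 0.691151.
1 − 2Q = 0.874, giving −¼ ln(0.874) = 0.033669.
d = 0.691151 + 0.033669 = 0.724820.

0.725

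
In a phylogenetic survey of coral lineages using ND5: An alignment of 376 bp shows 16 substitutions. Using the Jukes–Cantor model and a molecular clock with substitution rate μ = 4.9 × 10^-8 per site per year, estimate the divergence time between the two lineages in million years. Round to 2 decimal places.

p = 16/376 ≈ 0.042553.
d = −(3/4) ln(1 − 4p/3) = −0.75 ln(1 − 0.056737) = −0.75 ln(0.943263)
  = −0.75 × (-0.058410) = 0.043808 substitutions/site.
Under a molecular clock d = 2μt, so t = d/(2μ) = 0.043808 / (2 × 4.9 × 10^-8) = 0.45 million years.

0.45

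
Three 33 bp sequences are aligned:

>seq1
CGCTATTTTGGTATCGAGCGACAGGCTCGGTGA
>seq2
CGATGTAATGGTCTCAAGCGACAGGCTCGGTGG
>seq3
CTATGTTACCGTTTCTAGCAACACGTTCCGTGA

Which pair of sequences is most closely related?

seq1–seq2: 7/33 differ, p = 0.212, d = 0.249.
seq1–seq3: 12/33 differ, p = 0.364, d = 0.497.
seq2–seq3: 11/33 differ, p = 0.333, d = 0.441.
The smallest distance is between seq1 and seq2.

seq1 and seq2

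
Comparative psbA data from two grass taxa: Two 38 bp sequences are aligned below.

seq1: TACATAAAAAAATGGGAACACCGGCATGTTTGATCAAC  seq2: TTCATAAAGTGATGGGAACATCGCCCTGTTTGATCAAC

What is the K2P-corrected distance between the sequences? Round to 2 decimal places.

Of 38 sites, 3 differences are transitions and 4 are transversions, so P = 3/38 ≈ 0.078947 and Q = 4/38 ≈ 0.105263.
Under the Kimura two-parameter model, d = −½ ln(1 − 2P − Q) − ¼ ln(1 − 2Q).
1 − 2P − Q = 0.736843, giving −½ ln(0.736843) = 0.152690.
1 − 2Q = 0.789474, giving −¼ ln(0.789474) = 0.059097.
d = 0.152690 + 0.059097 = 0.211787.

0.21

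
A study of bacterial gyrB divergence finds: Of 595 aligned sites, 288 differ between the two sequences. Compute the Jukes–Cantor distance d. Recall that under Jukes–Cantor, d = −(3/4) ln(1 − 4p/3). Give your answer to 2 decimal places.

p = 288/595 ≈ 0.484034.
d = −(3/4) ln(1 − 4p/3) = −0.75 ln(1 − 0.645379) = −0.75 ln(0.354621)
  = −0.75 × (-1.036706) = 0.777530 substitutions/site.

0.78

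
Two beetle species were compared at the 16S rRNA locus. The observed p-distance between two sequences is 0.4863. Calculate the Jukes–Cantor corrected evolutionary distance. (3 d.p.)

d = −(3/4) ln(1 − 4p/3) = −0.75 ln(1 − 0.6484) = −0.75 ln(0.3516)
  = −0.75 × (-1.045261) = 0.783946 substitutions/site.

0.784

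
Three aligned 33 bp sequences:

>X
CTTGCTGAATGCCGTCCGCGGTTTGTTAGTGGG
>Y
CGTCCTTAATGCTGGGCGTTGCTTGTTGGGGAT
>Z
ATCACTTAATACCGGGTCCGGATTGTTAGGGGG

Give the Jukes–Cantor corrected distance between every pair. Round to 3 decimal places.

X–Y: 13/33 sites differ → p ≈ 0.393939, d = −0.75 ln(1 − 0.525252) = 0.558728 ≈ 0.559.
X–Z: 11/33 sites differ → p ≈ 0.333333, d = −0.75 ln(1 − 0.444444) = 0.440839 ≈ 0.441.
Y–Z: 14/33 sites differ → p ≈ 0.424242, d = −0.75 ln(1 − 0.565656) = 0.625439 ≈ 0.625.

d(X,Y) = 0.559, d(X,Z) = 0.441, d(Y,Z) = 0.625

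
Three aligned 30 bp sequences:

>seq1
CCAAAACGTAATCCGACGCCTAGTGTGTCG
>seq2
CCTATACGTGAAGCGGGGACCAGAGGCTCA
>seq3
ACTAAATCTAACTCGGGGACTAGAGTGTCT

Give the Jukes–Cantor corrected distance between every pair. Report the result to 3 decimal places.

seq1–seq2: 13/30 sites differ → p ≈ 0.433333, d = −0.75 ln(1 − 0.577777) = 0.646666 ≈ 0.647.
seq1–seq3: 11/30 sites differ → p ≈ 0.366667, d = −0.75 ln(1 − 0.488889) = 0.503376 ≈ 0.503.
seq2–seq3: 11/30 sites differ → p ≈ 0.366667, d = −0.75 ln(1 − 0.488889) = 0.503376 ≈ 0.503.

d(seq1,seq2) = 0.647, d(seq1,seq3) = 0.503, d(seq2,seq3) = 0.503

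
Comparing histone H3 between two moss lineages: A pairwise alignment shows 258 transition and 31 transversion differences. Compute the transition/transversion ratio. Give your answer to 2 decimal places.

8.32

R = 258/31 = 8.322580… ≈ 8.32 (to 2 d.p.).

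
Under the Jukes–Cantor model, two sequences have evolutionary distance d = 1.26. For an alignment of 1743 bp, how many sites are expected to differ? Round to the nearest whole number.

Invert JC69: p = (3/4)(1 − e^(−4d/3)) = 0.75 × (1 − e^(-1.68)) = 0.75 × (1 − 0.186374) = 0.610220.
Expected differing sites = pL ≈ 0.610220 × 1743 = 1063.61346 ≈ 1064.

1064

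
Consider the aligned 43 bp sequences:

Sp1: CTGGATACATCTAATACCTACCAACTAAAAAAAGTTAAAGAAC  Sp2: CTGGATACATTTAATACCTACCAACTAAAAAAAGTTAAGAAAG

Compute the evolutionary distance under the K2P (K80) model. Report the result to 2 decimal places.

Of 43 sites, 3 differences are transitions and 1 are transversions, so P = 3/43 ≈ 0.069767 and Q = 1/43 ≈ 0.023256.
Under the Kimura two-parameter model, d = −½ ln(1 − 2P − Q) − ¼ ln(1 − 2Q).
1 − 2P − Q = 0.83721, giving −½ ln(0.83721) = 0.088840.
1 − 2Q = 0.953488, giving −¼ ln(0.953488) = 0.011907.
d = 0.088840 + 0.011907 = 0.100747.

0.10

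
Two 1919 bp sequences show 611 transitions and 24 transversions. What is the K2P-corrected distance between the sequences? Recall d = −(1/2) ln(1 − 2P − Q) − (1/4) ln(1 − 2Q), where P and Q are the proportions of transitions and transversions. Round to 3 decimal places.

P = 611/1919 ≈ 0.318395 and Q = 24/1919 ≈ 0.012507.
Under the Kimura two-parameter model, d = −½ ln(1 − 2P − Q) − ¼ ln(1 − 2Q).
1 − 2P − Q = 0.350703, giving −½ ln(0.350703) = 0.523908.
1 − 2Q = 0.974986, giving −¼ ln(0.974986) = 0.006333.
d = 0.523908 + 0.006333 = 0.530241.

0.530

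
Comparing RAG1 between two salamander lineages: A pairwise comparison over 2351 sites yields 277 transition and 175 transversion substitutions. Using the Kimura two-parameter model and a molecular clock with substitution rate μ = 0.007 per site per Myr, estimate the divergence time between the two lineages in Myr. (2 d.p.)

16.13

P = 277/2351 ≈ 0.117822 and Q = 175/2351 ≈ 0.074436.
Under the Kimura two-parameter model, d = −½ ln(1 − 2P − Q) − ¼ ln(1 − 2Q).
1 − 2P − Q = 0.68992, giving −½ ln(0.68992) = 0.185590.
1 − 2Q = 0.851128, giving −¼ ln(0.851128) = 0.040298.
d = 0.185590 + 0.040298 = 0.225888.
Under a molecular clock d = 2μt, so t = d/(2μ) = 0.225888 / (2 × 0.007) = 16.13 Myr.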